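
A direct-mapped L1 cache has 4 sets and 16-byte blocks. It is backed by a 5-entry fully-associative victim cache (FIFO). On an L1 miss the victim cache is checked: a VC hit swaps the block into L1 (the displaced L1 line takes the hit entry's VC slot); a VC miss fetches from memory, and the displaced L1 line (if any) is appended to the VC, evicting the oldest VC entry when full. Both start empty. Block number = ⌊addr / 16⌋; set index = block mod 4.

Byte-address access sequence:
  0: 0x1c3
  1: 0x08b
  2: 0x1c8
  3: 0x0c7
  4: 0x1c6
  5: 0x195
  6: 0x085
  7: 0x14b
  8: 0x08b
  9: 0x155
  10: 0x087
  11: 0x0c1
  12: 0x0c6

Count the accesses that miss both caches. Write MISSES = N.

MISSES = 6

0: 0x1c3 (blk 28, set 0) → MISS  vc=[]
1: 0x8b (blk 8, set 0) → MISS  vc=[28]
2: 0x1c8 (blk 28, set 0) → VC-HIT  vc=[8]
3: 0xc7 (blk 12, set 0) → MISS  vc=[8, 28]
4: 0x1c6 (blk 28, set 0) → VC-HIT  vc=[8, 12]
5: 0x195 (blk 25, set 1) → MISS  vc=[8, 12]
6: 0x85 (blk 8, set 0) → VC-HIT  vc=[28, 12]
7: 0x14b (blk 20, set 0) → MISS  vc=[28, 12, 8]
8: 0x8b (blk 8, set 0) → VC-HIT  vc=[28, 12, 20]
9: 0x155 (blk 21, set 1) → MISS  vc=[28, 12, 20, 25]
10: 0x87 (blk 8, set 0) → L1-HIT  vc=[28, 12, 20, 25]
11: 0xc1 (blk 12, set 0) → VC-HIT  vc=[28, 8, 20, 25]
12: 0xc6 (blk 12, set 0) → L1-HIT  vc=[28, 8, 20, 25]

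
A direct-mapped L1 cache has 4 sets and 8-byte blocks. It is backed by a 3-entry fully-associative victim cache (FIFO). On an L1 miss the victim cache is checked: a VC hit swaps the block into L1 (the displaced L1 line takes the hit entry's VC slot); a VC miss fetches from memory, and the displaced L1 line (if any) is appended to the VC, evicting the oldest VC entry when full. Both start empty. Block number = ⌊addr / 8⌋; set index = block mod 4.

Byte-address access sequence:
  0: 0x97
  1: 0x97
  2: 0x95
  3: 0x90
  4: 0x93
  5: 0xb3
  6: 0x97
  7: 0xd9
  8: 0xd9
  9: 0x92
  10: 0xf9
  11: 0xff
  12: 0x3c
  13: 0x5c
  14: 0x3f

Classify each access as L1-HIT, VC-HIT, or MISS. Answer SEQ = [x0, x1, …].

SEQ = [MISS, L1-HIT, L1-HIT, L1-HIT, L1-HIT, MISS, VC-HIT, MISS, L1-HIT, L1-HIT, MISS, L1-HIT, MISS, MISS, VC-HIT]

  [0] addr=0x97 blk=18 s=2: MISS | VC []
  [1] addr=0x97 blk=18 s=2: L1-HIT | VC []
  [2] addr=0x95 blk=18 s=2: L1-HIT | VC []
  [3] addr=0x90 blk=18 s=2: L1-HIT | VC []
  [4] addr=0x93 blk=18 s=2: L1-HIT | VC []
  [5] addr=0xb3 blk=22 s=2: MISS | VC [18]
  [6] addr=0x97 blk=18 s=2: VC-HIT | VC [22]
  [7] addr=0xd9 blk=27 s=3: MISS | VC [22]
  [8] addr=0xd9 blk=27 s=3: L1-HIT | VC [22]
  [9] addr=0x92 blk=18 s=2: L1-HIT | VC [22]
  [10] addr=0xf9 blk=31 s=3: MISS | VC [22, 27]
  [11] addr=0xff blk=31 s=3: L1-HIT | VC [22, 27]
  [12] addr=0x3c blk=7 s=3: MISS | VC [22, 27, 31]
  [13] addr=0x5c blk=11 s=3: MISS | VC [27, 31, 7]
  [14] addr=0x3f blk=7 s=3: VC-HIT | VC [27, 31, 11]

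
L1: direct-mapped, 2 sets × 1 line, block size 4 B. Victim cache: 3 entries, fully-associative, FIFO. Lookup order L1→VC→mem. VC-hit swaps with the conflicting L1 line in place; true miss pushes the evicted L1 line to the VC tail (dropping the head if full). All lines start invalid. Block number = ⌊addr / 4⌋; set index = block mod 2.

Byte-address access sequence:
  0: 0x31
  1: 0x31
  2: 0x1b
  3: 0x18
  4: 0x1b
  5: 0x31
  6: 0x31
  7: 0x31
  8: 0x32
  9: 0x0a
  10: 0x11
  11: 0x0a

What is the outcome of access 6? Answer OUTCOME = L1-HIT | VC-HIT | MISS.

OUTCOME = L1-HIT

#0 0x31→b12/s0 MISS; vc=[]
#1 0x31→b12/s0 L1-HIT; vc=[]
#2 0x1b→b6/s0 MISS; vc=[12]
#3 0x18→b6/s0 L1-HIT; vc=[12]
#4 0x1b→b6/s0 L1-HIT; vc=[12]
#5 0x31→b12/s0 VC-HIT; vc=[6]
#6 0x31→b12/s0 L1-HIT; vc=[6]
#7 0x31→b12/s0 L1-HIT; vc=[6]
#8 0x32→b12/s0 L1-HIT; vc=[6]
#9 0xa→b2/s0 MISS; vc=[6,12]
#10 0x11→b4/s0 MISS; vc=[6,12,2]
#11 0xa→b2/s0 VC-HIT; vc=[6,12,4]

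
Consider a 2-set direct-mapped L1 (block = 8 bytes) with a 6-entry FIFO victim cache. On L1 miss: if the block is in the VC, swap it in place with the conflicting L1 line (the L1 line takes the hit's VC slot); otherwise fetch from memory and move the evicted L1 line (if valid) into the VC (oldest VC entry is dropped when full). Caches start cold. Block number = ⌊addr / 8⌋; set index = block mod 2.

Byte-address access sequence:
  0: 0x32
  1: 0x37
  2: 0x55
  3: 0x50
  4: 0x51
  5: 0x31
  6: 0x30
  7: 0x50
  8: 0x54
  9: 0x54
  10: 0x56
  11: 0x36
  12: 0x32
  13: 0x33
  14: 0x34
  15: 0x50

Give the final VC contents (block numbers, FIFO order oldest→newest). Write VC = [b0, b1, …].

VC = [6]

#0 0x32→b6/s0 MISS; vc=[]
#1 0x37→b6/s0 L1-HIT; vc=[]
#2 0x55→b10/s0 MISS; vc=[6]
#3 0x50→b10/s0 L1-HIT; vc=[6]
#4 0x51→b10/s0 L1-HIT; vc=[6]
#5 0x31→b6/s0 VC-HIT; vc=[10]
#6 0x30→b6/s0 L1-HIT; vc=[10]
#7 0x50→b10/s0 VC-HIT; vc=[6]
#8 0x54→b10/s0 L1-HIT; vc=[6]
#9 0x54→b10/s0 L1-HIT; vc=[6]
#10 0x56→b10/s0 L1-HIT; vc=[6]
#11 0x36→b6/s0 VC-HIT; vc=[10]
#12 0x32→b6/s0 L1-HIT; vc=[10]
#13 0x33→b6/s0 L1-HIT; vc=[10]
#14 0x34→b6/s0 L1-HIT; vc=[10]
#15 0x50→b10/s0 VC-HIT; vc=[6]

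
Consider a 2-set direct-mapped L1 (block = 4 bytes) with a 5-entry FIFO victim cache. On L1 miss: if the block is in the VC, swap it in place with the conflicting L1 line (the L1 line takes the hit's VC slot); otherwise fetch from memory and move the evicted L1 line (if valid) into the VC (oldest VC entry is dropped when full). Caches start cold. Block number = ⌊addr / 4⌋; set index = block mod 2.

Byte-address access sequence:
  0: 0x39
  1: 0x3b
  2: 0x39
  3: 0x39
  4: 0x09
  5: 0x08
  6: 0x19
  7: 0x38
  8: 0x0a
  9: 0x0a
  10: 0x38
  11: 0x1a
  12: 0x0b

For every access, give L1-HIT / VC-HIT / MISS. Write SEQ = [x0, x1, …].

SEQ = [MISS, L1-HIT, L1-HIT, L1-HIT, MISS, L1-HIT, MISS, VC-HIT, VC-HIT, L1-HIT, VC-HIT, VC-HIT, VC-HIT]

#0 0x39→b14/s0 MISS; vc=[]
#1 0x3b→b14/s0 L1-HIT; vc=[]
#2 0x39→b14/s0 L1-HIT; vc=[]
#3 0x39→b14/s0 L1-HIT; vc=[]
#4 0x9→b2/s0 MISS; vc=[14]
#5 0x8→b2/s0 L1-HIT; vc=[14]
#6 0x19→b6/s0 MISS; vc=[14,2]
#7 0x38→b14/s0 VC-HIT; vc=[6,2]
#8 0xa→b2/s0 VC-HIT; vc=[6,14]
#9 0xa→b2/s0 L1-HIT; vc=[6,14]
#10 0x38→b14/s0 VC-HIT; vc=[6,2]
#11 0x1a→b6/s0 VC-HIT; vc=[14,2]
#12 0xb→b2/s0 VC-HIT; vc=[14,6]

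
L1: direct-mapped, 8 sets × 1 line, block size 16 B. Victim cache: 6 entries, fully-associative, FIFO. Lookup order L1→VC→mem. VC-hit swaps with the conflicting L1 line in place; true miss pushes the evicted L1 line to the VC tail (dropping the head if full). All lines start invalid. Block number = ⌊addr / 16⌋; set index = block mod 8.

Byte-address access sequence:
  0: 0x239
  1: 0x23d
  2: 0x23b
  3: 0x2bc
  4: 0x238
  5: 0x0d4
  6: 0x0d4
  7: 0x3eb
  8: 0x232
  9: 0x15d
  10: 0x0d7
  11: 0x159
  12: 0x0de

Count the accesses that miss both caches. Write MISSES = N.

MISSES = 5

#0 0x239→b35/s3 MISS; vc=[]
#1 0x23d→b35/s3 L1-HIT; vc=[]
#2 0x23b→b35/s3 L1-HIT; vc=[]
#3 0x2bc→b43/s3 MISS; vc=[35]
#4 0x238→b35/s3 VC-HIT; vc=[43]
#5 0xd4→b13/s5 MISS; vc=[43]
#6 0xd4→b13/s5 L1-HIT; vc=[43]
#7 0x3eb→b62/s6 MISS; vc=[43]
#8 0x232→b35/s3 L1-HIT; vc=[43]
#9 0x15d→b21/s5 MISS; vc=[43,13]
#10 0xd7→b13/s5 VC-HIT; vc=[43,21]
#11 0x159→b21/s5 VC-HIT; vc=[43,13]
#12 0xde→b13/s5 VC-HIT; vc=[43,21]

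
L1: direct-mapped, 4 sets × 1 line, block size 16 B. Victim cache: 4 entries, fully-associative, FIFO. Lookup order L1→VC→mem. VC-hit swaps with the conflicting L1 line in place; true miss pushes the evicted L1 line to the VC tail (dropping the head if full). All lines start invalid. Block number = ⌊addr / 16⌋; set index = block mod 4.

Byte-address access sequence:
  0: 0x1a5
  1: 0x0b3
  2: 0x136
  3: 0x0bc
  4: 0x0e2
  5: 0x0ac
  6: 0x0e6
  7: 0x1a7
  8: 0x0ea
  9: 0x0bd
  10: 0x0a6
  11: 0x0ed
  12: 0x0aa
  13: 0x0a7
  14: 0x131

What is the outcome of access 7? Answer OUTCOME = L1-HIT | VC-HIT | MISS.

  [0] addr=0x1a5 blk=26 s=2: MISS | VC []
  [1] addr=0xb3 blk=11 s=3: MISS | VC []
  [2] addr=0x136 blk=19 s=3: MISS | VC [11]
  [3] addr=0xbc blk=11 s=3: VC-HIT | VC [19]
  [4] addr=0xe2 blk=14 s=2: MISS | VC [19, 26]
  [5] addr=0xac blk=10 s=2: MISS | VC [19, 26, 14]
  [6] addr=0xe6 blk=14 s=2: VC-HIT | VC [19, 26, 10]
  [7] addr=0x1a7 blk=26 s=2: VC-HIT | VC [19, 14, 10]
  [8] addr=0xea blk=14 s=2: VC-HIT | VC [19, 26, 10]
  [9] addr=0xbd blk=11 s=3: L1-HIT | VC [19, 26, 10]
  [10] addr=0xa6 blk=10 s=2: VC-HIT | VC [19, 26, 14]
  [11] addr=0xed blk=14 s=2: VC-HIT | VC [19, 26, 10]
  [12] addr=0xaa blk=10 s=2: VC-HIT | VC [19, 26, 14]
  [13] addr=0xa7 blk=10 s=2: L1-HIT | VC [19, 26, 14]
  [14] addr=0x131 blk=19 s=3: VC-HIT | VC [11, 26, 14]

OUTCOME = VC-HIT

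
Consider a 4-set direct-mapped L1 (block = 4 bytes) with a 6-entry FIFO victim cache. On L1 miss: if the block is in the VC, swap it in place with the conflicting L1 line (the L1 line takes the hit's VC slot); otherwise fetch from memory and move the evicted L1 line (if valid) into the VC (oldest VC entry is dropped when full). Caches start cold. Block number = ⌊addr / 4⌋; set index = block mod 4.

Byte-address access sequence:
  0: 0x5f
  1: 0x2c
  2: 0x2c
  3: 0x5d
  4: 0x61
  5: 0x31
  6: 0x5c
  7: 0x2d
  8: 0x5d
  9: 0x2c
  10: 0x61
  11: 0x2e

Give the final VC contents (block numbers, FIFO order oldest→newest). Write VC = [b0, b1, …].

#0 0x5f→b23/s3 MISS; vc=[]
#1 0x2c→b11/s3 MISS; vc=[23]
#2 0x2c→b11/s3 L1-HIT; vc=[23]
#3 0x5d→b23/s3 VC-HIT; vc=[11]
#4 0x61→b24/s0 MISS; vc=[11]
#5 0x31→b12/s0 MISS; vc=[11,24]
#6 0x5c→b23/s3 L1-HIT; vc=[11,24]
#7 0x2d→b11/s3 VC-HIT; vc=[23,24]
#8 0x5d→b23/s3 VC-HIT; vc=[11,24]
#9 0x2c→b11/s3 VC-HIT; vc=[23,24]
#10 0x61→b24/s0 VC-HIT; vc=[23,12]
#11 0x2e→b11/s3 L1-HIT; vc=[23,12]

VC = [23, 12]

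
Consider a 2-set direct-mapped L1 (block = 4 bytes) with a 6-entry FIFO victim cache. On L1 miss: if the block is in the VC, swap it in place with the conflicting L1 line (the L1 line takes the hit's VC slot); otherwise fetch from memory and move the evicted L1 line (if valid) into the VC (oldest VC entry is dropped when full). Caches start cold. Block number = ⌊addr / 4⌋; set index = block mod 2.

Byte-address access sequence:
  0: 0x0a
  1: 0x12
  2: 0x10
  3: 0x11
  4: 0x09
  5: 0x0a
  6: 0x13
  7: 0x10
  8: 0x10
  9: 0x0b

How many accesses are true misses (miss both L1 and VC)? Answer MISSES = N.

MISSES = 2

  [0] addr=0xa blk=2 s=0: MISS | VC []
  [1] addr=0x12 blk=4 s=0: MISS | VC [2]
  [2] addr=0x10 blk=4 s=0: L1-HIT | VC [2]
  [3] addr=0x11 blk=4 s=0: L1-HIT | VC [2]
  [4] addr=0x9 blk=2 s=0: VC-HIT | VC [4]
  [5] addr=0xa blk=2 s=0: L1-HIT | VC [4]
  [6] addr=0x13 blk=4 s=0: VC-HIT | VC [2]
  [7] addr=0x10 blk=4 s=0: L1-HIT | VC [2]
  [8] addr=0x10 blk=4 s=0: L1-HIT | VC [2]
  [9] addr=0xb blk=2 s=0: VC-HIT | VC [4]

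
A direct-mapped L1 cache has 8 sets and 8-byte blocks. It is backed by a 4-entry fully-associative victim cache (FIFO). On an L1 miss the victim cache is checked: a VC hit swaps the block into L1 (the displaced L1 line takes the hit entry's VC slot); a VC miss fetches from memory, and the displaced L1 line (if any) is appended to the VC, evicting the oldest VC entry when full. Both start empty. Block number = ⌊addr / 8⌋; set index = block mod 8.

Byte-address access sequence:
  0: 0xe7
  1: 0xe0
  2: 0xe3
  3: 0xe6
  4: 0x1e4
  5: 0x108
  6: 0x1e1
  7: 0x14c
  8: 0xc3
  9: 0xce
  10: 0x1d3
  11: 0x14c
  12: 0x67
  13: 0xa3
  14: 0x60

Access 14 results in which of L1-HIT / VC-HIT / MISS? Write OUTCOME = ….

  [0] addr=0xe7 blk=28 s=4: MISS | VC []
  [1] addr=0xe0 blk=28 s=4: L1-HIT | VC []
  [2] addr=0xe3 blk=28 s=4: L1-HIT | VC []
  [3] addr=0xe6 blk=28 s=4: L1-HIT | VC []
  [4] addr=0x1e4 blk=60 s=4: MISS | VC [28]
  [5] addr=0x108 blk=33 s=1: MISS | VC [28]
  [6] addr=0x1e1 blk=60 s=4: L1-HIT | VC [28]
  [7] addr=0x14c blk=41 s=1: MISS | VC [28, 33]
  [8] addr=0xc3 blk=24 s=0: MISS | VC [28, 33]
  [9] addr=0xce blk=25 s=1: MISS | VC [28, 33, 41]
  [10] addr=0x1d3 blk=58 s=2: MISS | VC [28, 33, 41]
  [11] addr=0x14c blk=41 s=1: VC-HIT | VC [28, 33, 25]
  [12] addr=0x67 blk=12 s=4: MISS | VC [28, 33, 25, 60]
  [13] addr=0xa3 blk=20 s=4: MISS | VC [33, 25, 60, 12]
  [14] addr=0x60 blk=12 s=4: VC-HIT | VC [33, 25, 60, 20]

OUTCOME = VC-HIT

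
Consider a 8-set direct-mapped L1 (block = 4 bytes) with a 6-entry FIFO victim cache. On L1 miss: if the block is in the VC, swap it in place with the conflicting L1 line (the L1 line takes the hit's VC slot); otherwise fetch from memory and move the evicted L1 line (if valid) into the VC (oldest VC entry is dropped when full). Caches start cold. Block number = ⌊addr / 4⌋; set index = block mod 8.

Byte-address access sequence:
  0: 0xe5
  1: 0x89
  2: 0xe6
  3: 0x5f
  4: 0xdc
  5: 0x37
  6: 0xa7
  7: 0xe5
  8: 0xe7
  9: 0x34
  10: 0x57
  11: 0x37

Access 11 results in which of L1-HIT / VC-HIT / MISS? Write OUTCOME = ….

OUTCOME = VC-HIT

0: 0xe5 (blk 57, set 1) → MISS  vc=[]
1: 0x89 (blk 34, set 2) → MISS  vc=[]
2: 0xe6 (blk 57, set 1) → L1-HIT  vc=[]
3: 0x5f (blk 23, set 7) → MISS  vc=[]
4: 0xdc (blk 55, set 7) → MISS  vc=[23]
5: 0x37 (blk 13, set 5) → MISS  vc=[23]
6: 0xa7 (blk 41, set 1) → MISS  vc=[23, 57]
7: 0xe5 (blk 57, set 1) → VC-HIT  vc=[23, 41]
8: 0xe7 (blk 57, set 1) → L1-HIT  vc=[23, 41]
9: 0x34 (blk 13, set 5) → L1-HIT  vc=[23, 41]
10: 0x57 (blk 21, set 5) → MISS  vc=[23, 41, 13]
11: 0x37 (blk 13, set 5) → VC-HIT  vc=[23, 41, 21]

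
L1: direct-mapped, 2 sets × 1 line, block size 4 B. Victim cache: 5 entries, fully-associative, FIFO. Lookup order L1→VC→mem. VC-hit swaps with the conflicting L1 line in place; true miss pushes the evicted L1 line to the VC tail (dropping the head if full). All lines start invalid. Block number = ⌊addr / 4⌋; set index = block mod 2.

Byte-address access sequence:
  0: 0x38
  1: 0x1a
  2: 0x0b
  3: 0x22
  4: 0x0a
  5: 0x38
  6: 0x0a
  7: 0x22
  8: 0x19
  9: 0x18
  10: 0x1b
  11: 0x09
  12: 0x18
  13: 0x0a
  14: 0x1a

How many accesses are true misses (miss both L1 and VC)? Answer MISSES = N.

MISSES = 4

#0 0x38→b14/s0 MISS; vc=[]
#1 0x1a→b6/s0 MISS; vc=[14]
#2 0xb→b2/s0 MISS; vc=[14,6]
#3 0x22→b8/s0 MISS; vc=[14,6,2]
#4 0xa→b2/s0 VC-HIT; vc=[14,6,8]
#5 0x38→b14/s0 VC-HIT; vc=[2,6,8]
#6 0xa→b2/s0 VC-HIT; vc=[14,6,8]
#7 0x22→b8/s0 VC-HIT; vc=[14,6,2]
#8 0x19→b6/s0 VC-HIT; vc=[14,8,2]
#9 0x18→b6/s0 L1-HIT; vc=[14,8,2]
#10 0x1b→b6/s0 L1-HIT; vc=[14,8,2]
#11 0x9→b2/s0 VC-HIT; vc=[14,8,6]
#12 0x18→b6/s0 VC-HIT; vc=[14,8,2]
#13 0xa→b2/s0 VC-HIT; vc=[14,8,6]
#14 0x1a→b6/s0 VC-HIT; vc=[14,8,2]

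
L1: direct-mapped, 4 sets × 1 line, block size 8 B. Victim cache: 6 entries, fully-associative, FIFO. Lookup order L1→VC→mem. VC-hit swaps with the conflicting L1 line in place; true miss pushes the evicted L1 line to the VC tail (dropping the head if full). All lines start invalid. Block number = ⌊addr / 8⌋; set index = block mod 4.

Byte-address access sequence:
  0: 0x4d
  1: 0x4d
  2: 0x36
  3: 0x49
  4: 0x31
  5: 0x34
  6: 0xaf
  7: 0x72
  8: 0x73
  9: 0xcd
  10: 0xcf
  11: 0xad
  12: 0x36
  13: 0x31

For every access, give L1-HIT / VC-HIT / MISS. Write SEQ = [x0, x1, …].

SEQ = [MISS, L1-HIT, MISS, L1-HIT, L1-HIT, L1-HIT, MISS, MISS, L1-HIT, MISS, L1-HIT, VC-HIT, VC-HIT, L1-HIT]

  [0] addr=0x4d blk=9 s=1: MISS | VC []
  [1] addr=0x4d blk=9 s=1: L1-HIT | VC []
  [2] addr=0x36 blk=6 s=2: MISS | VC []
  [3] addr=0x49 blk=9 s=1: L1-HIT | VC []
  [4] addr=0x31 blk=6 s=2: L1-HIT | VC []
  [5] addr=0x34 blk=6 s=2: L1-HIT | VC []
  [6] addr=0xaf blk=21 s=1: MISS | VC [9]
  [7] addr=0x72 blk=14 s=2: MISS | VC [9, 6]
  [8] addr=0x73 blk=14 s=2: L1-HIT | VC [9, 6]
  [9] addr=0xcd blk=25 s=1: MISS | VC [9, 6, 21]
  [10] addr=0xcf blk=25 s=1: L1-HIT | VC [9, 6, 21]
  [11] addr=0xad blk=21 s=1: VC-HIT | VC [9, 6, 25]
  [12] addr=0x36 blk=6 s=2: VC-HIT | VC [9, 14, 25]
  [13] addr=0x31 blk=6 s=2: L1-HIT | VC [9, 14, 25]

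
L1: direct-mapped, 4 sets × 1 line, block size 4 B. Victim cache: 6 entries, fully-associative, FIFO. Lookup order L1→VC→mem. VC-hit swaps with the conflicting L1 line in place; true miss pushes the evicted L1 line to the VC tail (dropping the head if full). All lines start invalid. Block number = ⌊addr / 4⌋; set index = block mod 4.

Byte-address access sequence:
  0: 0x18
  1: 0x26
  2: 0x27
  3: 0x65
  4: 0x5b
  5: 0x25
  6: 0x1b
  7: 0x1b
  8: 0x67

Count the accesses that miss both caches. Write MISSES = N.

0: 0x18 (blk 6, set 2) → MISS  vc=[]
1: 0x26 (blk 9, set 1) → MISS  vc=[]
2: 0x27 (blk 9, set 1) → L1-HIT  vc=[]
3: 0x65 (blk 25, set 1) → MISS  vc=[9]
4: 0x5b (blk 22, set 2) → MISS  vc=[9, 6]
5: 0x25 (blk 9, set 1) → VC-HIT  vc=[25, 6]
6: 0x1b (blk 6, set 2) → VC-HIT  vc=[25, 22]
7: 0x1b (blk 6, set 2) → L1-HIT  vc=[25, 22]
8: 0x67 (blk 25, set 1) → VC-HIT  vc=[9, 22]

MISSES = 4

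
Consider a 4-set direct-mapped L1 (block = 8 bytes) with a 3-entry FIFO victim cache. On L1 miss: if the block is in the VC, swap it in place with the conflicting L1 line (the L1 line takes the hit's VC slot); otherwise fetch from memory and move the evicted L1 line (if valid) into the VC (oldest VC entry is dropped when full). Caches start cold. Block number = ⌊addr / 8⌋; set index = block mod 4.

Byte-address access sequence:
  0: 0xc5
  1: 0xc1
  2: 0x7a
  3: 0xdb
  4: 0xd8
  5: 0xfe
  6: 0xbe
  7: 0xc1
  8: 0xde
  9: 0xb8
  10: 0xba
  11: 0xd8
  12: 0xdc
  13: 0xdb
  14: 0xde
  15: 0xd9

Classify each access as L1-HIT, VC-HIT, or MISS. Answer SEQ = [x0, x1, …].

SEQ = [MISS, L1-HIT, MISS, MISS, L1-HIT, MISS, MISS, L1-HIT, VC-HIT, VC-HIT, L1-HIT, VC-HIT, L1-HIT, L1-HIT, L1-HIT, L1-HIT]

#0 0xc5→b24/s0 MISS; vc=[]
#1 0xc1→b24/s0 L1-HIT; vc=[]
#2 0x7a→b15/s3 MISS; vc=[]
#3 0xdb→b27/s3 MISS; vc=[15]
#4 0xd8→b27/s3 L1-HIT; vc=[15]
#5 0xfe→b31/s3 MISS; vc=[15,27]
#6 0xbe→b23/s3 MISS; vc=[15,27,31]
#7 0xc1→b24/s0 L1-HIT; vc=[15,27,31]
#8 0xde→b27/s3 VC-HIT; vc=[15,23,31]
#9 0xb8→b23/s3 VC-HIT; vc=[15,27,31]
#10 0xba→b23/s3 L1-HIT; vc=[15,27,31]
#11 0xd8→b27/s3 VC-HIT; vc=[15,23,31]
#12 0xdc→b27/s3 L1-HIT; vc=[15,23,31]
#13 0xdb→b27/s3 L1-HIT; vc=[15,23,31]
#14 0xde→b27/s3 L1-HIT; vc=[15,23,31]
#15 0xd9→b27/s3 L1-HIT; vc=[15,23,31]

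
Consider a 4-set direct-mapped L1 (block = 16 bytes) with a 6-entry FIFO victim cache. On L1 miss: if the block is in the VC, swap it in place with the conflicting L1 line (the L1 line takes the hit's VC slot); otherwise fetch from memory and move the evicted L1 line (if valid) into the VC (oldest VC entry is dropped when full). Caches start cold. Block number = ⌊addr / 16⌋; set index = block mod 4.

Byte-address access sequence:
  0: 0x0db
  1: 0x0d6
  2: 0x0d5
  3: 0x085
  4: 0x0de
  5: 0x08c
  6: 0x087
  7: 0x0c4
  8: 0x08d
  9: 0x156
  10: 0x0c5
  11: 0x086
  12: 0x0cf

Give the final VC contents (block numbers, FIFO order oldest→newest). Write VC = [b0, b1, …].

#0 0xdb→b13/s1 MISS; vc=[]
#1 0xd6→b13/s1 L1-HIT; vc=[]
#2 0xd5→b13/s1 L1-HIT; vc=[]
#3 0x85→b8/s0 MISS; vc=[]
#4 0xde→b13/s1 L1-HIT; vc=[]
#5 0x8c→b8/s0 L1-HIT; vc=[]
#6 0x87→b8/s0 L1-HIT; vc=[]
#7 0xc4→b12/s0 MISS; vc=[8]
#8 0x8d→b8/s0 VC-HIT; vc=[12]
#9 0x156→b21/s1 MISS; vc=[12,13]
#10 0xc5→b12/s0 VC-HIT; vc=[8,13]
#11 0x86→b8/s0 VC-HIT; vc=[12,13]
#12 0xcf→b12/s0 VC-HIT; vc=[8,13]

VC = [8, 13]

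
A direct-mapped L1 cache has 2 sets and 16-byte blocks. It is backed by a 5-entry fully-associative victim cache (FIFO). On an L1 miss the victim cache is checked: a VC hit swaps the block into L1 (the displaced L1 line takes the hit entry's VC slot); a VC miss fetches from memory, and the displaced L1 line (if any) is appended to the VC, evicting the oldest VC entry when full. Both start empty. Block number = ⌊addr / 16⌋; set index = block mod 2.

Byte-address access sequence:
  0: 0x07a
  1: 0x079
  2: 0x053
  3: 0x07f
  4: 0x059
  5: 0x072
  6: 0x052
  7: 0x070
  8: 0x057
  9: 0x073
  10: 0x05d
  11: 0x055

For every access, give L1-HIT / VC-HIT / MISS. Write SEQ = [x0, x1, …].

0: 0x7a (blk 7, set 1) → MISS  vc=[]
1: 0x79 (blk 7, set 1) → L1-HIT  vc=[]
2: 0x53 (blk 5, set 1) → MISS  vc=[7]
3: 0x7f (blk 7, set 1) → VC-HIT  vc=[5]
4: 0x59 (blk 5, set 1) → VC-HIT  vc=[7]
5: 0x72 (blk 7, set 1) → VC-HIT  vc=[5]
6: 0x52 (blk 5, set 1) → VC-HIT  vc=[7]
7: 0x70 (blk 7, set 1) → VC-HIT  vc=[5]
8: 0x57 (blk 5, set 1) → VC-HIT  vc=[7]
9: 0x73 (blk 7, set 1) → VC-HIT  vc=[5]
10: 0x5d (blk 5, set 1) → VC-HIT  vc=[7]
11: 0x55 (blk 5, set 1) → L1-HIT  vc=[7]

SEQ = [MISS, L1-HIT, MISS, VC-HIT, VC-HIT, VC-HIT, VC-HIT, VC-HIT, VC-HIT, VC-HIT, VC-HIT, L1-HIT]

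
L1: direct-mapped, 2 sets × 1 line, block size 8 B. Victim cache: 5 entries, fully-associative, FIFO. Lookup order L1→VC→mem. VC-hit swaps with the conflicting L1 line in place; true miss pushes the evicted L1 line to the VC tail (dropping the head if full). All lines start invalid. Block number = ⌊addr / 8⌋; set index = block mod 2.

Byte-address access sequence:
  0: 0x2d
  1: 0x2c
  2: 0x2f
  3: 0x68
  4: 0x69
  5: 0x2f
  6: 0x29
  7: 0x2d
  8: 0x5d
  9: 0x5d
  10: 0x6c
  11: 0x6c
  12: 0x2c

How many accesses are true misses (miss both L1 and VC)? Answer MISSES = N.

#0 0x2d→b5/s1 MISS; vc=[]
#1 0x2c→b5/s1 L1-HIT; vc=[]
#2 0x2f→b5/s1 L1-HIT; vc=[]
#3 0x68→b13/s1 MISS; vc=[5]
#4 0x69→b13/s1 L1-HIT; vc=[5]
#5 0x2f→b5/s1 VC-HIT; vc=[13]
#6 0x29→b5/s1 L1-HIT; vc=[13]
#7 0x2d→b5/s1 L1-HIT; vc=[13]
#8 0x5d→b11/s1 MISS; vc=[13,5]
#9 0x5d→b11/s1 L1-HIT; vc=[13,5]
#10 0x6c→b13/s1 VC-HIT; vc=[11,5]
#11 0x6c→b13/s1 L1-HIT; vc=[11,5]
#12 0x2c→b5/s1 VC-HIT; vc=[11,13]

MISSES = 3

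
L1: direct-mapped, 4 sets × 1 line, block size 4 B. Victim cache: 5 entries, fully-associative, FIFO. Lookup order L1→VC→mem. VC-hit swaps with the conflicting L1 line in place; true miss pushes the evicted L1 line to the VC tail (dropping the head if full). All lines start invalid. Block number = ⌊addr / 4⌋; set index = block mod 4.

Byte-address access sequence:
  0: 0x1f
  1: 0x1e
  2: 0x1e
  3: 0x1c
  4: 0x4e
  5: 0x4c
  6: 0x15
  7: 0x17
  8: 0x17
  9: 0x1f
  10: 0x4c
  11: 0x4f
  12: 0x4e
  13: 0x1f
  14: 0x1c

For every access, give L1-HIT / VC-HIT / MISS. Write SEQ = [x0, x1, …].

SEQ = [MISS, L1-HIT, L1-HIT, L1-HIT, MISS, L1-HIT, MISS, L1-HIT, L1-HIT, VC-HIT, VC-HIT, L1-HIT, L1-HIT, VC-HIT, L1-HIT]

0: 0x1f (blk 7, set 3) → MISS  vc=[]
1: 0x1e (blk 7, set 3) → L1-HIT  vc=[]
2: 0x1e (blk 7, set 3) → L1-HIT  vc=[]
3: 0x1c (blk 7, set 3) → L1-HIT  vc=[]
4: 0x4e (blk 19, set 3) → MISS  vc=[7]
5: 0x4c (blk 19, set 3) → L1-HIT  vc=[7]
6: 0x15 (blk 5, set 1) → MISS  vc=[7]
7: 0x17 (blk 5, set 1) → L1-HIT  vc=[7]
8: 0x17 (blk 5, set 1) → L1-HIT  vc=[7]
9: 0x1f (blk 7, set 3) → VC-HIT  vc=[19]
10: 0x4c (blk 19, set 3) → VC-HIT  vc=[7]
11: 0x4f (blk 19, set 3) → L1-HIT  vc=[7]
12: 0x4e (blk 19, set 3) → L1-HIT  vc=[7]
13: 0x1f (blk 7, set 3) → VC-HIT  vc=[19]
14: 0x1c (blk 7, set 3) → L1-HIT  vc=[19]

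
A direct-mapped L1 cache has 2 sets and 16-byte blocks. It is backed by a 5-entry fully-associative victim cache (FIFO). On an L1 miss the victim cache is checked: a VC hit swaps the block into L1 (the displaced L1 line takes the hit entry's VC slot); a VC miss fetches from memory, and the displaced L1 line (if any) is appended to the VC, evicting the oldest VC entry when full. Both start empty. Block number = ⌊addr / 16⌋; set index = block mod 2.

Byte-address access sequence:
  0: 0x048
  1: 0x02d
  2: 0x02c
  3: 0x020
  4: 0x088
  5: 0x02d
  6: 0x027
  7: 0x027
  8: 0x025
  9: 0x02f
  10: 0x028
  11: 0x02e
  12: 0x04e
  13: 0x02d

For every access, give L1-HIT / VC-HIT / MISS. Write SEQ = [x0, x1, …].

#0 0x48→b4/s0 MISS; vc=[]
#1 0x2d→b2/s0 MISS; vc=[4]
#2 0x2c→b2/s0 L1-HIT; vc=[4]
#3 0x20→b2/s0 L1-HIT; vc=[4]
#4 0x88→b8/s0 MISS; vc=[4,2]
#5 0x2d→b2/s0 VC-HIT; vc=[4,8]
#6 0x27→b2/s0 L1-HIT; vc=[4,8]
#7 0x27→b2/s0 L1-HIT; vc=[4,8]
#8 0x25→b2/s0 L1-HIT; vc=[4,8]
#9 0x2f→b2/s0 L1-HIT; vc=[4,8]
#10 0x28→b2/s0 L1-HIT; vc=[4,8]
#11 0x2e→b2/s0 L1-HIT; vc=[4,8]
#12 0x4e→b4/s0 VC-HIT; vc=[2,8]
#13 0x2d→b2/s0 VC-HIT; vc=[4,8]

SEQ = [MISS, MISS, L1-HIT, L1-HIT, MISS, VC-HIT, L1-HIT, L1-HIT, L1-HIT, L1-HIT, L1-HIT, L1-HIT, VC-HIT, VC-HIT]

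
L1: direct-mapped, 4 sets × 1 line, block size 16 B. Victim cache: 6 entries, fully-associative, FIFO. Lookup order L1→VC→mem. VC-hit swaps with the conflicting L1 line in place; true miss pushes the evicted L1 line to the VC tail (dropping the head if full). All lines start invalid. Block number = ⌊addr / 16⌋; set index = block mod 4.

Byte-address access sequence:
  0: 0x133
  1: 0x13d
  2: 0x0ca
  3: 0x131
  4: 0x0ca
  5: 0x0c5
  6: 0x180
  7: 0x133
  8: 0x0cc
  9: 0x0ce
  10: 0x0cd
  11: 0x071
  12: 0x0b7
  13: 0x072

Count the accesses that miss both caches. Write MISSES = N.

MISSES = 5

  [0] addr=0x133 blk=19 s=3: MISS | VC []
  [1] addr=0x13d blk=19 s=3: L1-HIT | VC []
  [2] addr=0xca blk=12 s=0: MISS | VC []
  [3] addr=0x131 blk=19 s=3: L1-HIT | VC []
  [4] addr=0xca blk=12 s=0: L1-HIT | VC []
  [5] addr=0xc5 blk=12 s=0: L1-HIT | VC []
  [6] addr=0x180 blk=24 s=0: MISS | VC [12]
  [7] addr=0x133 blk=19 s=3: L1-HIT | VC [12]
  [8] addr=0xcc blk=12 s=0: VC-HIT | VC [24]
  [9] addr=0xce blk=12 s=0: L1-HIT | VC [24]
  [10] addr=0xcd blk=12 s=0: L1-HIT | VC [24]
  [11] addr=0x71 blk=7 s=3: MISS | VC [24, 19]
  [12] addr=0xb7 blk=11 s=3: MISS | VC [24, 19, 7]
  [13] addr=0x72 blk=7 s=3: VC-HIT | VC [24, 19, 11]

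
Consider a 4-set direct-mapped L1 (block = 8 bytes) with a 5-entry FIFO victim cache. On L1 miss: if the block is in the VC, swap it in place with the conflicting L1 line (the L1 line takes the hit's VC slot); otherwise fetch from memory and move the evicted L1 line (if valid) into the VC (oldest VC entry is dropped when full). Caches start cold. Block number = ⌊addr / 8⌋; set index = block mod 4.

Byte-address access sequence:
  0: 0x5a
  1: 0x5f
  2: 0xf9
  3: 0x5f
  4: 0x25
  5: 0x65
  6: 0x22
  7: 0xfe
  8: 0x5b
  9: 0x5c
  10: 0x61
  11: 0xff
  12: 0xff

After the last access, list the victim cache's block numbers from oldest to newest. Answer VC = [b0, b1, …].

VC = [11, 4]

0: 0x5a (blk 11, set 3) → MISS  vc=[]
1: 0x5f (blk 11, set 3) → L1-HIT  vc=[]
2: 0xf9 (blk 31, set 3) → MISS  vc=[11]
3: 0x5f (blk 11, set 3) → VC-HIT  vc=[31]
4: 0x25 (blk 4, set 0) → MISS  vc=[31]
5: 0x65 (blk 12, set 0) → MISS  vc=[31, 4]
6: 0x22 (blk 4, set 0) → VC-HIT  vc=[31, 12]
7: 0xfe (blk 31, set 3) → VC-HIT  vc=[11, 12]
8: 0x5b (blk 11, set 3) → VC-HIT  vc=[31, 12]
9: 0x5c (blk 11, set 3) → L1-HIT  vc=[31, 12]
10: 0x61 (blk 12, set 0) → VC-HIT  vc=[31, 4]
11: 0xff (blk 31, set 3) → VC-HIT  vc=[11, 4]
12: 0xff (blk 31, set 3) → L1-HIT  vc=[11, 4]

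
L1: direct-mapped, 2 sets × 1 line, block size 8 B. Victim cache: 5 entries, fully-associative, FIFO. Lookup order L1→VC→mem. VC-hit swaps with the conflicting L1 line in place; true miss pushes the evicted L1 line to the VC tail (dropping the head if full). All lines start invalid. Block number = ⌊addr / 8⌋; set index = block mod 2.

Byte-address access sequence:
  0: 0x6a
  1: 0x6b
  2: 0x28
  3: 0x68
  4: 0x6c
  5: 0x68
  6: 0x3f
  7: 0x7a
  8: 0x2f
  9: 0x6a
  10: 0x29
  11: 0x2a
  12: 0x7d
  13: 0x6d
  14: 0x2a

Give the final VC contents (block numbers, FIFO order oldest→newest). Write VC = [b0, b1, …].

  [0] addr=0x6a blk=13 s=1: MISS | VC []
  [1] addr=0x6b blk=13 s=1: L1-HIT | VC []
  [2] addr=0x28 blk=5 s=1: MISS | VC [13]
  [3] addr=0x68 blk=13 s=1: VC-HIT | VC [5]
  [4] addr=0x6c blk=13 s=1: L1-HIT | VC [5]
  [5] addr=0x68 blk=13 s=1: L1-HIT | VC [5]
  [6] addr=0x3f blk=7 s=1: MISS | VC [5, 13]
  [7] addr=0x7a blk=15 s=1: MISS | VC [5, 13, 7]
  [8] addr=0x2f blk=5 s=1: VC-HIT | VC [15, 13, 7]
  [9] addr=0x6a blk=13 s=1: VC-HIT | VC [15, 5, 7]
  [10] addr=0x29 blk=5 s=1: VC-HIT | VC [15, 13, 7]
  [11] addr=0x2a blk=5 s=1: L1-HIT | VC [15, 13, 7]
  [12] addr=0x7d blk=15 s=1: VC-HIT | VC [5, 13, 7]
  [13] addr=0x6d blk=13 s=1: VC-HIT | VC [5, 15, 7]
  [14] addr=0x2a blk=5 s=1: VC-HIT | VC [13, 15, 7]

VC = [13, 15, 7]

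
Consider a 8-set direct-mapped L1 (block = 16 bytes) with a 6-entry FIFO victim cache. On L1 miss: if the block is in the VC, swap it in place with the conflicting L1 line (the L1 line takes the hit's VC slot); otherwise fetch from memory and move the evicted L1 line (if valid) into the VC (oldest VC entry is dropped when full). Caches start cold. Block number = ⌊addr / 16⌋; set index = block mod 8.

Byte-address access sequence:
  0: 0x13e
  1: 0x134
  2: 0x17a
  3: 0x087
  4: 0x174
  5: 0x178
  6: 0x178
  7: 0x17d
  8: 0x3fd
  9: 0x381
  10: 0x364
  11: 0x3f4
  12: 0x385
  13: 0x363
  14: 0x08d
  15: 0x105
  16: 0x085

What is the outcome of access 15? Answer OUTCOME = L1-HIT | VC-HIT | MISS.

OUTCOME = MISS

#0 0x13e→b19/s3 MISS; vc=[]
#1 0x134→b19/s3 L1-HIT; vc=[]
#2 0x17a→b23/s7 MISS; vc=[]
#3 0x87→b8/s0 MISS; vc=[]
#4 0x174→b23/s7 L1-HIT; vc=[]
#5 0x178→b23/s7 L1-HIT; vc=[]
#6 0x178→b23/s7 L1-HIT; vc=[]
#7 0x17d→b23/s7 L1-HIT; vc=[]
#8 0x3fd→b63/s7 MISS; vc=[23]
#9 0x381→b56/s0 MISS; vc=[23,8]
#10 0x364→b54/s6 MISS; vc=[23,8]
#11 0x3f4→b63/s7 L1-HIT; vc=[23,8]
#12 0x385→b56/s0 L1-HIT; vc=[23,8]
#13 0x363→b54/s6 L1-HIT; vc=[23,8]
#14 0x8d→b8/s0 VC-HIT; vc=[23,56]
#15 0x105→b16/s0 MISS; vc=[23,56,8]
#16 0x85→b8/s0 VC-HIT; vc=[23,56,16]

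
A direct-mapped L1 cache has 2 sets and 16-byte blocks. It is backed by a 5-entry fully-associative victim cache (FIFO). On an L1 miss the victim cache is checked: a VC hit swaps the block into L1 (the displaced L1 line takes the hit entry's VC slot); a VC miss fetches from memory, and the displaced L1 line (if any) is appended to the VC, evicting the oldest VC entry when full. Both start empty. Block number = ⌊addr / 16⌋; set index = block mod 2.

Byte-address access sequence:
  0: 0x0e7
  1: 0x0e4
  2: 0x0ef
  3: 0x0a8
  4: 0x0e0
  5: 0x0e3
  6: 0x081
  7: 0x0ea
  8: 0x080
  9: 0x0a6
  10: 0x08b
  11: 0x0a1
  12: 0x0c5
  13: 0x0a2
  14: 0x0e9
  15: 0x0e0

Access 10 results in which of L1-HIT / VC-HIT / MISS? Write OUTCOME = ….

OUTCOME = VC-HIT

  [0] addr=0xe7 blk=14 s=0: MISS | VC []
  [1] addr=0xe4 blk=14 s=0: L1-HIT | VC []
  [2] addr=0xef blk=14 s=0: L1-HIT | VC []
  [3] addr=0xa8 blk=10 s=0: MISS | VC [14]
  [4] addr=0xe0 blk=14 s=0: VC-HIT | VC [10]
  [5] addr=0xe3 blk=14 s=0: L1-HIT | VC [10]
  [6] addr=0x81 blk=8 s=0: MISS | VC [10, 14]
  [7] addr=0xea blk=14 s=0: VC-HIT | VC [10, 8]
  [8] addr=0x80 blk=8 s=0: VC-HIT | VC [10, 14]
  [9] addr=0xa6 blk=10 s=0: VC-HIT | VC [8, 14]
  [10] addr=0x8b blk=8 s=0: VC-HIT | VC [10, 14]
  [11] addr=0xa1 blk=10 s=0: VC-HIT | VC [8, 14]
  [12] addr=0xc5 blk=12 s=0: MISS | VC [8, 14, 10]
  [13] addr=0xa2 blk=10 s=0: VC-HIT | VC [8, 14, 12]
  [14] addr=0xe9 blk=14 s=0: VC-HIT | VC [8, 10, 12]
  [15] addr=0xe0 blk=14 s=0: L1-HIT | VC [8, 10, 12]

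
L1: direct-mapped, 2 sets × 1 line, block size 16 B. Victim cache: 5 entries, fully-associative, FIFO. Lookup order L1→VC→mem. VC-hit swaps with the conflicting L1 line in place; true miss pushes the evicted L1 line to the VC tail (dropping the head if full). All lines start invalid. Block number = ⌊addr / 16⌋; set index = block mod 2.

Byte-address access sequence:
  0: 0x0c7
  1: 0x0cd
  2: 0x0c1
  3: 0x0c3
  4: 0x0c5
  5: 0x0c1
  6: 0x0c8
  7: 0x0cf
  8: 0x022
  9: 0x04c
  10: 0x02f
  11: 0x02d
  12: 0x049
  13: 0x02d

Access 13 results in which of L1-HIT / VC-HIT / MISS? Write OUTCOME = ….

#0 0xc7→b12/s0 MISS; vc=[]
#1 0xcd→b12/s0 L1-HIT; vc=[]
#2 0xc1→b12/s0 L1-HIT; vc=[]
#3 0xc3→b12/s0 L1-HIT; vc=[]
#4 0xc5→b12/s0 L1-HIT; vc=[]
#5 0xc1→b12/s0 L1-HIT; vc=[]
#6 0xc8→b12/s0 L1-HIT; vc=[]
#7 0xcf→b12/s0 L1-HIT; vc=[]
#8 0x22→b2/s0 MISS; vc=[12]
#9 0x4c→b4/s0 MISS; vc=[12,2]
#10 0x2f→b2/s0 VC-HIT; vc=[12,4]
#11 0x2d→b2/s0 L1-HIT; vc=[12,4]
#12 0x49→b4/s0 VC-HIT; vc=[12,2]
#13 0x2d→b2/s0 VC-HIT; vc=[12,4]

OUTCOME = VC-HIT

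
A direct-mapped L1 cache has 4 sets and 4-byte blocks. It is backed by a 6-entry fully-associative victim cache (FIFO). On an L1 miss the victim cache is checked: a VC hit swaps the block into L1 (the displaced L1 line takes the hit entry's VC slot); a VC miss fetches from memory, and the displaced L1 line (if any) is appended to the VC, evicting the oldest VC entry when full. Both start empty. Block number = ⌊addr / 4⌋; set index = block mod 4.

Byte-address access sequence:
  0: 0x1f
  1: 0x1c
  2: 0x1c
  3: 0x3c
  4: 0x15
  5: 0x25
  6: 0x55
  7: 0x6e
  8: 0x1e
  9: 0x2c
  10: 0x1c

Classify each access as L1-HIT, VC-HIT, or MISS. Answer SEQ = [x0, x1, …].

SEQ = [MISS, L1-HIT, L1-HIT, MISS, MISS, MISS, MISS, MISS, VC-HIT, MISS, VC-HIT]

#0 0x1f→b7/s3 MISS; vc=[]
#1 0x1c→b7/s3 L1-HIT; vc=[]
#2 0x1c→b7/s3 L1-HIT; vc=[]
#3 0x3c→b15/s3 MISS; vc=[7]
#4 0x15→b5/s1 MISS; vc=[7]
#5 0x25→b9/s1 MISS; vc=[7,5]
#6 0x55→b21/s1 MISS; vc=[7,5,9]
#7 0x6e→b27/s3 MISS; vc=[7,5,9,15]
#8 0x1e→b7/s3 VC-HIT; vc=[27,5,9,15]
#9 0x2c→b11/s3 MISS; vc=[27,5,9,15,7]
#10 0x1c→b7/s3 VC-HIT; vc=[27,5,9,15,11]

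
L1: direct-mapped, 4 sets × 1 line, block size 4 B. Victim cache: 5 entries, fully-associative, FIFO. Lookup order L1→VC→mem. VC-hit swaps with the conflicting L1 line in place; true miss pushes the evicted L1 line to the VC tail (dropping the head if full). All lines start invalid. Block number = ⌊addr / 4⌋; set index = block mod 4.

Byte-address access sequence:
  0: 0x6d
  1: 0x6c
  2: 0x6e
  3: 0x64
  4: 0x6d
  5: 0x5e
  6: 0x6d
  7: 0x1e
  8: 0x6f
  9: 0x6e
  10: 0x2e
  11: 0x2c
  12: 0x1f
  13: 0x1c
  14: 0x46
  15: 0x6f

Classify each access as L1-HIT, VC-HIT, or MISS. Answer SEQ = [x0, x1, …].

#0 0x6d→b27/s3 MISS; vc=[]
#1 0x6c→b27/s3 L1-HIT; vc=[]
#2 0x6e→b27/s3 L1-HIT; vc=[]
#3 0x64→b25/s1 MISS; vc=[]
#4 0x6d→b27/s3 L1-HIT; vc=[]
#5 0x5e→b23/s3 MISS; vc=[27]
#6 0x6d→b27/s3 VC-HIT; vc=[23]
#7 0x1e→b7/s3 MISS; vc=[23,27]
#8 0x6f→b27/s3 VC-HIT; vc=[23,7]
#9 0x6e→b27/s3 L1-HIT; vc=[23,7]
#10 0x2e→b11/s3 MISS; vc=[23,7,27]
#11 0x2c→b11/s3 L1-HIT; vc=[23,7,27]
#12 0x1f→b7/s3 VC-HIT; vc=[23,11,27]
#13 0x1c→b7/s3 L1-HIT; vc=[23,11,27]
#14 0x46→b17/s1 MISS; vc=[23,11,27,25]
#15 0x6f→b27/s3 VC-HIT; vc=[23,11,7,25]

SEQ = [MISS, L1-HIT, L1-HIT, MISS, L1-HIT, MISS, VC-HIT, MISS, VC-HIT, L1-HIT, MISS, L1-HIT, VC-HIT, L1-HIT, MISS, VC-HIT]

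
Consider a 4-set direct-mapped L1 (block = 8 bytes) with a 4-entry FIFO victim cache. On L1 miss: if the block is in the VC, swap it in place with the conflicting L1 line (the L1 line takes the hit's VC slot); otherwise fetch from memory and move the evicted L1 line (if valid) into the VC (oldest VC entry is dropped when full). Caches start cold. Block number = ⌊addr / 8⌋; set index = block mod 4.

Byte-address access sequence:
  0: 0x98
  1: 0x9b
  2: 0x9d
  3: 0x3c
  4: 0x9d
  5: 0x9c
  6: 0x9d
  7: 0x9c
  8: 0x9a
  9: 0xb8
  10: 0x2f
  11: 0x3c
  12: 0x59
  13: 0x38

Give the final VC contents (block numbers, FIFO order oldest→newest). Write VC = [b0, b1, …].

#0 0x98→b19/s3 MISS; vc=[]
#1 0x9b→b19/s3 L1-HIT; vc=[]
#2 0x9d→b19/s3 L1-HIT; vc=[]
#3 0x3c→b7/s3 MISS; vc=[19]
#4 0x9d→b19/s3 VC-HIT; vc=[7]
#5 0x9c→b19/s3 L1-HIT; vc=[7]
#6 0x9d→b19/s3 L1-HIT; vc=[7]
#7 0x9c→b19/s3 L1-HIT; vc=[7]
#8 0x9a→b19/s3 L1-HIT; vc=[7]
#9 0xb8→b23/s3 MISS; vc=[7,19]
#10 0x2f→b5/s1 MISS; vc=[7,19]
#11 0x3c→b7/s3 VC-HIT; vc=[23,19]
#12 0x59→b11/s3 MISS; vc=[23,19,7]
#13 0x38→b7/s3 VC-HIT; vc=[23,19,11]

VC = [23, 19, 11]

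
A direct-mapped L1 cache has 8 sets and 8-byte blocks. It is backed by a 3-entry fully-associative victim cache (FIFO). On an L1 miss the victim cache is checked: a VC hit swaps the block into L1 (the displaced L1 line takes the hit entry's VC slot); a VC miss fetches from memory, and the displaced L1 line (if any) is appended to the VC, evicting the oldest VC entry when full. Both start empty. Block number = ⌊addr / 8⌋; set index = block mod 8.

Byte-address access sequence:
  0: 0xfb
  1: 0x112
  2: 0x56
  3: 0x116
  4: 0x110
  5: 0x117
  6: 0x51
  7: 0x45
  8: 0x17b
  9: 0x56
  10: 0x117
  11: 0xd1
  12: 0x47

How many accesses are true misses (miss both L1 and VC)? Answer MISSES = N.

#0 0xfb→b31/s7 MISS; vc=[]
#1 0x112→b34/s2 MISS; vc=[]
#2 0x56→b10/s2 MISS; vc=[34]
#3 0x116→b34/s2 VC-HIT; vc=[10]
#4 0x110→b34/s2 L1-HIT; vc=[10]
#5 0x117→b34/s2 L1-HIT; vc=[10]
#6 0x51→b10/s2 VC-HIT; vc=[34]
#7 0x45→b8/s0 MISS; vc=[34]
#8 0x17b→b47/s7 MISS; vc=[34,31]
#9 0x56→b10/s2 L1-HIT; vc=[34,31]
#10 0x117→b34/s2 VC-HIT; vc=[10,31]
#11 0xd1→b26/s2 MISS; vc=[10,31,34]
#12 0x47→b8/s0 L1-HIT; vc=[10,31,34]

MISSES = 6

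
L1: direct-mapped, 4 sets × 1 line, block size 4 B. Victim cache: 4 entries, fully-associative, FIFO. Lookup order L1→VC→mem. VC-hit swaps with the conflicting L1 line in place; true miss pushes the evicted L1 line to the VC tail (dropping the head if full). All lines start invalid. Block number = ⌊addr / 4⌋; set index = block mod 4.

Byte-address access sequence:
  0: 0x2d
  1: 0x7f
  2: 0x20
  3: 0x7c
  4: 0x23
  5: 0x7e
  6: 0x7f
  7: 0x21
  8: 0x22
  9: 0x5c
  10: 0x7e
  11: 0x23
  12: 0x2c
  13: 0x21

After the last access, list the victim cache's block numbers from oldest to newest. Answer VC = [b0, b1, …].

  [0] addr=0x2d blk=11 s=3: MISS | VC []
  [1] addr=0x7f blk=31 s=3: MISS | VC [11]
  [2] addr=0x20 blk=8 s=0: MISS | VC [11]
  [3] addr=0x7c blk=31 s=3: L1-HIT | VC [11]
  [4] addr=0x23 blk=8 s=0: L1-HIT | VC [11]
  [5] addr=0x7e blk=31 s=3: L1-HIT | VC [11]
  [6] addr=0x7f blk=31 s=3: L1-HIT | VC [11]
  [7] addr=0x21 blk=8 s=0: L1-HIT | VC [11]
  [8] addr=0x22 blk=8 s=0: L1-HIT | VC [11]
  [9] addr=0x5c blk=23 s=3: MISS | VC [11, 31]
  [10] addr=0x7e blk=31 s=3: VC-HIT | VC [11, 23]
  [11] addr=0x23 blk=8 s=0: L1-HIT | VC [11, 23]
  [12] addr=0x2c blk=11 s=3: VC-HIT | VC [31, 23]
  [13] addr=0x21 blk=8 s=0: L1-HIT | VC [31, 23]

VC = [31, 23]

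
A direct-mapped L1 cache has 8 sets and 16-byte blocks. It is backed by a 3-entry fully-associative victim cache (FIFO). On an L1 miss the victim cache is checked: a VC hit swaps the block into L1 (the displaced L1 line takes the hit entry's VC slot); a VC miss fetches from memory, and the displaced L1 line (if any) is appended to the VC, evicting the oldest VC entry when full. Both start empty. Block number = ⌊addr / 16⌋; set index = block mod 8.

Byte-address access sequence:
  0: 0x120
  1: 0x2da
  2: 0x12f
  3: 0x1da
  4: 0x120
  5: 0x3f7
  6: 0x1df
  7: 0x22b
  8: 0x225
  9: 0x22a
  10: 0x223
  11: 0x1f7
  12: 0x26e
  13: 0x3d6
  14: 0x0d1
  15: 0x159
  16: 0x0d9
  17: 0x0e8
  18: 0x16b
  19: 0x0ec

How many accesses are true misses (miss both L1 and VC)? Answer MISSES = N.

MISSES = 12

#0 0x120→b18/s2 MISS; vc=[]
#1 0x2da→b45/s5 MISS; vc=[]
#2 0x12f→b18/s2 L1-HIT; vc=[]
#3 0x1da→b29/s5 MISS; vc=[45]
#4 0x120→b18/s2 L1-HIT; vc=[45]
#5 0x3f7→b63/s7 MISS; vc=[45]
#6 0x1df→b29/s5 L1-HIT; vc=[45]
#7 0x22b→b34/s2 MISS; vc=[45,18]
#8 0x225→b34/s2 L1-HIT; vc=[45,18]
#9 0x22a→b34/s2 L1-HIT; vc=[45,18]
#10 0x223→b34/s2 L1-HIT; vc=[45,18]
#11 0x1f7→b31/s7 MISS; vc=[45,18,63]
#12 0x26e→b38/s6 MISS; vc=[45,18,63]
#13 0x3d6→b61/s5 MISS; vc=[18,63,29]
#14 0xd1→b13/s5 MISS; vc=[63,29,61]
#15 0x159→b21/s5 MISS; vc=[29,61,13]
#16 0xd9→b13/s5 VC-HIT; vc=[29,61,21]
#17 0xe8→b14/s6 MISS; vc=[61,21,38]
#18 0x16b→b22/s6 MISS; vc=[21,38,14]
#19 0xec→b14/s6 VC-HIT; vc=[21,38,22]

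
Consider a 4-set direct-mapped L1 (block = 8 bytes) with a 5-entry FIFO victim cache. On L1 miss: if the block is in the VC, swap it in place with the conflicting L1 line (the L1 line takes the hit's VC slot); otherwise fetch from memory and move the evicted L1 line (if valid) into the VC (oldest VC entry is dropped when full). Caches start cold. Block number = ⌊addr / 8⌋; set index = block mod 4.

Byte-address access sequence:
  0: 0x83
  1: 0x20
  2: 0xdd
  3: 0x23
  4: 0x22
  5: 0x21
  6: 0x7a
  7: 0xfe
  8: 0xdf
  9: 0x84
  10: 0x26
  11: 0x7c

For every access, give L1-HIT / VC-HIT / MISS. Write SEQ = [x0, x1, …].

0: 0x83 (blk 16, set 0) → MISS  vc=[]
1: 0x20 (blk 4, set 0) → MISS  vc=[16]
2: 0xdd (blk 27, set 3) → MISS  vc=[16]
3: 0x23 (blk 4, set 0) → L1-HIT  vc=[16]
4: 0x22 (blk 4, set 0) → L1-HIT  vc=[16]
5: 0x21 (blk 4, set 0) → L1-HIT  vc=[16]
6: 0x7a (blk 15, set 3) → MISS  vc=[16, 27]
7: 0xfe (blk 31, set 3) → MISS  vc=[16, 27, 15]
8: 0xdf (blk 27, set 3) → VC-HIT  vc=[16, 31, 15]
9: 0x84 (blk 16, set 0) → VC-HIT  vc=[4, 31, 15]
10: 0x26 (blk 4, set 0) → VC-HIT  vc=[16, 31, 15]
11: 0x7c (blk 15, set 3) → VC-HIT  vc=[16, 31, 27]

SEQ = [MISS, MISS, MISS, L1-HIT, L1-HIT, L1-HIT, MISS, MISS, VC-HIT, VC-HIT, VC-HIT, VC-HIT]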